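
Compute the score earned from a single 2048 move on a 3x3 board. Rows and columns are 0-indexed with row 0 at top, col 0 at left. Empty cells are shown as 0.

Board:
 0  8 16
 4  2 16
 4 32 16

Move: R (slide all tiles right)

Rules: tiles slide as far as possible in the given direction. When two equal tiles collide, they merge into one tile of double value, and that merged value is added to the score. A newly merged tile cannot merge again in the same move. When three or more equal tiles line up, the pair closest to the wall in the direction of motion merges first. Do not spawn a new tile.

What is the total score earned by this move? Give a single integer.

Slide right:
row 0: [0, 8, 16] -> [0, 8, 16]  score +0 (running 0)
row 1: [4, 2, 16] -> [4, 2, 16]  score +0 (running 0)
row 2: [4, 32, 16] -> [4, 32, 16]  score +0 (running 0)
Board after move:
 0  8 16
 4  2 16
 4 32 16

Answer: 0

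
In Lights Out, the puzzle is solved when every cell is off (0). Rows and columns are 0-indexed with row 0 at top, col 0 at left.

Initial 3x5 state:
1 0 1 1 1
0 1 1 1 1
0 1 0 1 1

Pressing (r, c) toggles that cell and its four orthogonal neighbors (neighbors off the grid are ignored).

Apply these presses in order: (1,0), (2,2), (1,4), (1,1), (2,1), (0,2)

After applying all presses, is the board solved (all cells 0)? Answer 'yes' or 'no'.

After press 1 at (1,0):
0 0 1 1 1
1 0 1 1 1
1 1 0 1 1

After press 2 at (2,2):
0 0 1 1 1
1 0 0 1 1
1 0 1 0 1

After press 3 at (1,4):
0 0 1 1 0
1 0 0 0 0
1 0 1 0 0

After press 4 at (1,1):
0 1 1 1 0
0 1 1 0 0
1 1 1 0 0

After press 5 at (2,1):
0 1 1 1 0
0 0 1 0 0
0 0 0 0 0

After press 6 at (0,2):
0 0 0 0 0
0 0 0 0 0
0 0 0 0 0

Lights still on: 0

Answer: yes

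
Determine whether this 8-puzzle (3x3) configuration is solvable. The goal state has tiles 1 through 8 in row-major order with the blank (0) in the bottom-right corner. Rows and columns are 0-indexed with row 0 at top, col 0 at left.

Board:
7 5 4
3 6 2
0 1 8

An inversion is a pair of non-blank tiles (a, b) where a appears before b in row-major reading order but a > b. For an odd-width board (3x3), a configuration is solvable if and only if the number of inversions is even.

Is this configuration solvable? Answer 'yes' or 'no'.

Answer: yes

Derivation:
Inversions (pairs i<j in row-major order where tile[i] > tile[j] > 0): 18
18 is even, so the puzzle is solvable.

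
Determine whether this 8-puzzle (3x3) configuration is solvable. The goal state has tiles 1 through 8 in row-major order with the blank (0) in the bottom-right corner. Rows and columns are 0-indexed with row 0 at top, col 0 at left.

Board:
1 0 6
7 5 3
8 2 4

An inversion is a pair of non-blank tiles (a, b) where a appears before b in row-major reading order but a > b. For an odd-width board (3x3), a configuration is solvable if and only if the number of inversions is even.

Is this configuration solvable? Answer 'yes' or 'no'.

Inversions (pairs i<j in row-major order where tile[i] > tile[j] > 0): 14
14 is even, so the puzzle is solvable.

Answer: yes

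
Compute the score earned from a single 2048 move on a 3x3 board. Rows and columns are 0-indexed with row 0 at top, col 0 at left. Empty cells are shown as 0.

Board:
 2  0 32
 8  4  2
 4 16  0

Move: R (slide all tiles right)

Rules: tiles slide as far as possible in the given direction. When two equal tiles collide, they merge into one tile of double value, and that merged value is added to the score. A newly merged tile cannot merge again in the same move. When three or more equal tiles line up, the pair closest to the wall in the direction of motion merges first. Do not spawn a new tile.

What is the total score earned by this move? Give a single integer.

Slide right:
row 0: [2, 0, 32] -> [0, 2, 32]  score +0 (running 0)
row 1: [8, 4, 2] -> [8, 4, 2]  score +0 (running 0)
row 2: [4, 16, 0] -> [0, 4, 16]  score +0 (running 0)
Board after move:
 0  2 32
 8  4  2
 0  4 16

Answer: 0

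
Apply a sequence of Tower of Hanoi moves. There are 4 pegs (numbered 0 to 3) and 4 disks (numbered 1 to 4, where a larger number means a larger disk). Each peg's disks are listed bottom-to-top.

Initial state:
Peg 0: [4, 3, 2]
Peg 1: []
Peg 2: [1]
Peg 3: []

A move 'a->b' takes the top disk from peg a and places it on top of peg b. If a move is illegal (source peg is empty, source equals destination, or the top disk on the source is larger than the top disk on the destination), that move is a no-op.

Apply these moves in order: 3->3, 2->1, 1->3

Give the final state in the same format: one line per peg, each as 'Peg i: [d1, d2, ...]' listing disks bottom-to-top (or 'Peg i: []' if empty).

After move 1 (3->3):
Peg 0: [4, 3, 2]
Peg 1: []
Peg 2: [1]
Peg 3: []

After move 2 (2->1):
Peg 0: [4, 3, 2]
Peg 1: [1]
Peg 2: []
Peg 3: []

After move 3 (1->3):
Peg 0: [4, 3, 2]
Peg 1: []
Peg 2: []
Peg 3: [1]

Answer: Peg 0: [4, 3, 2]
Peg 1: []
Peg 2: []
Peg 3: [1]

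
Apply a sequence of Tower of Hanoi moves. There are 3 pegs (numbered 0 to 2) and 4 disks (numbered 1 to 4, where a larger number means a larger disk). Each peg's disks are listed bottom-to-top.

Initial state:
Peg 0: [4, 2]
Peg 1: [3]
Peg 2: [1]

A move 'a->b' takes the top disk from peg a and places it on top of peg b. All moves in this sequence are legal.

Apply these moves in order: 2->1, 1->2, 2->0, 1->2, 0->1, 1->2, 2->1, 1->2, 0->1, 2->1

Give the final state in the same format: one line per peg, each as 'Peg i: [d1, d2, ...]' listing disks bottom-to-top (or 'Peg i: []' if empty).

After move 1 (2->1):
Peg 0: [4, 2]
Peg 1: [3, 1]
Peg 2: []

After move 2 (1->2):
Peg 0: [4, 2]
Peg 1: [3]
Peg 2: [1]

After move 3 (2->0):
Peg 0: [4, 2, 1]
Peg 1: [3]
Peg 2: []

After move 4 (1->2):
Peg 0: [4, 2, 1]
Peg 1: []
Peg 2: [3]

After move 5 (0->1):
Peg 0: [4, 2]
Peg 1: [1]
Peg 2: [3]

After move 6 (1->2):
Peg 0: [4, 2]
Peg 1: []
Peg 2: [3, 1]

After move 7 (2->1):
Peg 0: [4, 2]
Peg 1: [1]
Peg 2: [3]

After move 8 (1->2):
Peg 0: [4, 2]
Peg 1: []
Peg 2: [3, 1]

After move 9 (0->1):
Peg 0: [4]
Peg 1: [2]
Peg 2: [3, 1]

After move 10 (2->1):
Peg 0: [4]
Peg 1: [2, 1]
Peg 2: [3]

Answer: Peg 0: [4]
Peg 1: [2, 1]
Peg 2: [3]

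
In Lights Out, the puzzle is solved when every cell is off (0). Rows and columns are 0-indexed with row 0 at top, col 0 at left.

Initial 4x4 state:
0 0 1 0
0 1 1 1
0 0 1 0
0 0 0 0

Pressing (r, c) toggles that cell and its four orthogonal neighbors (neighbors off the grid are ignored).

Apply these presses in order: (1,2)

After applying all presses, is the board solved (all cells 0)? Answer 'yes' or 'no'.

After press 1 at (1,2):
0 0 0 0
0 0 0 0
0 0 0 0
0 0 0 0

Lights still on: 0

Answer: yes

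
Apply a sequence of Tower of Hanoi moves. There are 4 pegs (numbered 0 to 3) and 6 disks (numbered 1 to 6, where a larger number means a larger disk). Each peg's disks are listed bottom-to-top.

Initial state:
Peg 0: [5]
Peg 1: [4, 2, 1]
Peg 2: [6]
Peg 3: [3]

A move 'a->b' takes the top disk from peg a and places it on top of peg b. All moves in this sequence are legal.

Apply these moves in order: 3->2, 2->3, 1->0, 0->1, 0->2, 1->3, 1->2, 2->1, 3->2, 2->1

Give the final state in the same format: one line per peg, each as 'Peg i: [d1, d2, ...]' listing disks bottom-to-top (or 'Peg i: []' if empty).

After move 1 (3->2):
Peg 0: [5]
Peg 1: [4, 2, 1]
Peg 2: [6, 3]
Peg 3: []

After move 2 (2->3):
Peg 0: [5]
Peg 1: [4, 2, 1]
Peg 2: [6]
Peg 3: [3]

After move 3 (1->0):
Peg 0: [5, 1]
Peg 1: [4, 2]
Peg 2: [6]
Peg 3: [3]

After move 4 (0->1):
Peg 0: [5]
Peg 1: [4, 2, 1]
Peg 2: [6]
Peg 3: [3]

After move 5 (0->2):
Peg 0: []
Peg 1: [4, 2, 1]
Peg 2: [6, 5]
Peg 3: [3]

After move 6 (1->3):
Peg 0: []
Peg 1: [4, 2]
Peg 2: [6, 5]
Peg 3: [3, 1]

After move 7 (1->2):
Peg 0: []
Peg 1: [4]
Peg 2: [6, 5, 2]
Peg 3: [3, 1]

After move 8 (2->1):
Peg 0: []
Peg 1: [4, 2]
Peg 2: [6, 5]
Peg 3: [3, 1]

After move 9 (3->2):
Peg 0: []
Peg 1: [4, 2]
Peg 2: [6, 5, 1]
Peg 3: [3]

After move 10 (2->1):
Peg 0: []
Peg 1: [4, 2, 1]
Peg 2: [6, 5]
Peg 3: [3]

Answer: Peg 0: []
Peg 1: [4, 2, 1]
Peg 2: [6, 5]
Peg 3: [3]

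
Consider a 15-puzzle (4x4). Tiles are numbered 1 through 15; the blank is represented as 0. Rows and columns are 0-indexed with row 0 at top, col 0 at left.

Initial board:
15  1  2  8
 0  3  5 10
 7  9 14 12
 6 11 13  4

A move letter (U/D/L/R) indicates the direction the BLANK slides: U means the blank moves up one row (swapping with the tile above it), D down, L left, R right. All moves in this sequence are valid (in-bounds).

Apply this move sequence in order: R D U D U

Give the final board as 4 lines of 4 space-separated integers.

Answer: 15  1  2  8
 3  0  5 10
 7  9 14 12
 6 11 13  4

Derivation:
After move 1 (R):
15  1  2  8
 3  0  5 10
 7  9 14 12
 6 11 13  4

After move 2 (D):
15  1  2  8
 3  9  5 10
 7  0 14 12
 6 11 13  4

After move 3 (U):
15  1  2  8
 3  0  5 10
 7  9 14 12
 6 11 13  4

After move 4 (D):
15  1  2  8
 3  9  5 10
 7  0 14 12
 6 11 13  4

After move 5 (U):
15  1  2  8
 3  0  5 10
 7  9 14 12
 6 11 13  4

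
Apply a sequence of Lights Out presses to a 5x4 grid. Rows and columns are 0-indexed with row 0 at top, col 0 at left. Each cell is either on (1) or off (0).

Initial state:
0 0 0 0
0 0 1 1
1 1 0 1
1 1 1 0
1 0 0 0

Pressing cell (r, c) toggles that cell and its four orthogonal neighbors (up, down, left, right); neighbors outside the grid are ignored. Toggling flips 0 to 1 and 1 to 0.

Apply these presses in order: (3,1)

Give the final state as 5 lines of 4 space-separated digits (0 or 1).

Answer: 0 0 0 0
0 0 1 1
1 0 0 1
0 0 0 0
1 1 0 0

Derivation:
After press 1 at (3,1):
0 0 0 0
0 0 1 1
1 0 0 1
0 0 0 0
1 1 0 0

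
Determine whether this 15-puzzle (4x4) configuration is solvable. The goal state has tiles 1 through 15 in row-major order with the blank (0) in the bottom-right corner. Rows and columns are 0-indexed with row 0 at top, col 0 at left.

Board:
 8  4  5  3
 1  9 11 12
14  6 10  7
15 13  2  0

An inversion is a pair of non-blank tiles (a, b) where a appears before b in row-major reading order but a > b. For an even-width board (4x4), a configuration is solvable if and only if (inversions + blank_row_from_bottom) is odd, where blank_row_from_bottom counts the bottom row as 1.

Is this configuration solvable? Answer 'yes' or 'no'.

Inversions: 38
Blank is in row 3 (0-indexed from top), which is row 1 counting from the bottom (bottom = 1).
38 + 1 = 39, which is odd, so the puzzle is solvable.

Answer: yes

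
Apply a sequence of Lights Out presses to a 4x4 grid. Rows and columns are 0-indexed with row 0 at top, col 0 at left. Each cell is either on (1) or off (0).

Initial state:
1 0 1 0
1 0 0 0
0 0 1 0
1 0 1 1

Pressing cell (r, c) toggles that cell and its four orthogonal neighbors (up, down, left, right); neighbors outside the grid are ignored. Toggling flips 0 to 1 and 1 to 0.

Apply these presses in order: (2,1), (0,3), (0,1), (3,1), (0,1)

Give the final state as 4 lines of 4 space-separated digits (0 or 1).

Answer: 1 0 0 1
1 1 0 1
1 0 0 0
0 0 0 1

Derivation:
After press 1 at (2,1):
1 0 1 0
1 1 0 0
1 1 0 0
1 1 1 1

After press 2 at (0,3):
1 0 0 1
1 1 0 1
1 1 0 0
1 1 1 1

After press 3 at (0,1):
0 1 1 1
1 0 0 1
1 1 0 0
1 1 1 1

After press 4 at (3,1):
0 1 1 1
1 0 0 1
1 0 0 0
0 0 0 1

After press 5 at (0,1):
1 0 0 1
1 1 0 1
1 0 0 0
0 0 0 1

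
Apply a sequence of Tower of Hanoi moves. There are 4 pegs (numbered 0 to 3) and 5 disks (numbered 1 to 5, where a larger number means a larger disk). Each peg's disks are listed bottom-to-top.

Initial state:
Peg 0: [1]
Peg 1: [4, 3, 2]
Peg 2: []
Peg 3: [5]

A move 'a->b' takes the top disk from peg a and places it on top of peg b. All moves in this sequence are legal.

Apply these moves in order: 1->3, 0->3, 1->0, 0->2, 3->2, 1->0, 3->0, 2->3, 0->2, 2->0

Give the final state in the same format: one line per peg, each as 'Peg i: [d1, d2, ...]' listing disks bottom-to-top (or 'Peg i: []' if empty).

Answer: Peg 0: [4, 2]
Peg 1: []
Peg 2: [3]
Peg 3: [5, 1]

Derivation:
After move 1 (1->3):
Peg 0: [1]
Peg 1: [4, 3]
Peg 2: []
Peg 3: [5, 2]

After move 2 (0->3):
Peg 0: []
Peg 1: [4, 3]
Peg 2: []
Peg 3: [5, 2, 1]

After move 3 (1->0):
Peg 0: [3]
Peg 1: [4]
Peg 2: []
Peg 3: [5, 2, 1]

After move 4 (0->2):
Peg 0: []
Peg 1: [4]
Peg 2: [3]
Peg 3: [5, 2, 1]

After move 5 (3->2):
Peg 0: []
Peg 1: [4]
Peg 2: [3, 1]
Peg 3: [5, 2]

After move 6 (1->0):
Peg 0: [4]
Peg 1: []
Peg 2: [3, 1]
Peg 3: [5, 2]

After move 7 (3->0):
Peg 0: [4, 2]
Peg 1: []
Peg 2: [3, 1]
Peg 3: [5]

After move 8 (2->3):
Peg 0: [4, 2]
Peg 1: []
Peg 2: [3]
Peg 3: [5, 1]

After move 9 (0->2):
Peg 0: [4]
Peg 1: []
Peg 2: [3, 2]
Peg 3: [5, 1]

After move 10 (2->0):
Peg 0: [4, 2]
Peg 1: []
Peg 2: [3]
Peg 3: [5, 1]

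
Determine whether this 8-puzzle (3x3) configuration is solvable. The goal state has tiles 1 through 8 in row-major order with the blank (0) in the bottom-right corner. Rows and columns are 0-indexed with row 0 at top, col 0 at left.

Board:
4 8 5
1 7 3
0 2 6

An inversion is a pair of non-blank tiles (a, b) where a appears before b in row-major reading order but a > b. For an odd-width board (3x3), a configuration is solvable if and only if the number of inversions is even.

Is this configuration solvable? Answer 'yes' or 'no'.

Inversions (pairs i<j in row-major order where tile[i] > tile[j] > 0): 16
16 is even, so the puzzle is solvable.

Answer: yes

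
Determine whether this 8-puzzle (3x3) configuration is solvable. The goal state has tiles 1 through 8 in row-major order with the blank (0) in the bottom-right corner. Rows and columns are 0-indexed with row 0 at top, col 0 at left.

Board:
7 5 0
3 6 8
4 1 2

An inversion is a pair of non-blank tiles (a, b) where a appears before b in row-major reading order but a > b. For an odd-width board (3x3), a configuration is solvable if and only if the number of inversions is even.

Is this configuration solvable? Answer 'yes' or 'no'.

Inversions (pairs i<j in row-major order where tile[i] > tile[j] > 0): 20
20 is even, so the puzzle is solvable.

Answer: yes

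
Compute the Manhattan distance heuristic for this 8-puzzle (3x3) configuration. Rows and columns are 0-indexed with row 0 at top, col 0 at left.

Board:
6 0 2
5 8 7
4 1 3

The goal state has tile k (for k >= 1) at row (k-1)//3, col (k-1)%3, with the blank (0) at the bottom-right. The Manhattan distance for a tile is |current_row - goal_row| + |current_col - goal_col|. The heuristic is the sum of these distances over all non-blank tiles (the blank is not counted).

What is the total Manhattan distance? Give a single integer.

Tile 6: at (0,0), goal (1,2), distance |0-1|+|0-2| = 3
Tile 2: at (0,2), goal (0,1), distance |0-0|+|2-1| = 1
Tile 5: at (1,0), goal (1,1), distance |1-1|+|0-1| = 1
Tile 8: at (1,1), goal (2,1), distance |1-2|+|1-1| = 1
Tile 7: at (1,2), goal (2,0), distance |1-2|+|2-0| = 3
Tile 4: at (2,0), goal (1,0), distance |2-1|+|0-0| = 1
Tile 1: at (2,1), goal (0,0), distance |2-0|+|1-0| = 3
Tile 3: at (2,2), goal (0,2), distance |2-0|+|2-2| = 2
Sum: 3 + 1 + 1 + 1 + 3 + 1 + 3 + 2 = 15

Answer: 15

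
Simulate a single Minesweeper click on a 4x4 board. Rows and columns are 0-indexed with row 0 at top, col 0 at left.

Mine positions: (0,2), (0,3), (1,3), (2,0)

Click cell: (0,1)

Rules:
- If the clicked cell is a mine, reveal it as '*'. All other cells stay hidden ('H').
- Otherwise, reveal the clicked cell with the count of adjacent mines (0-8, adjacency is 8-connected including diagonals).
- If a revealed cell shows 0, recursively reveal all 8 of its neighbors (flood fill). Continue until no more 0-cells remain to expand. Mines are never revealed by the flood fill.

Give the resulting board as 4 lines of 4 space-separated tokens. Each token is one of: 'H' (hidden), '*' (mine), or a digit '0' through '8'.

H 1 H H
H H H H
H H H H
H H H H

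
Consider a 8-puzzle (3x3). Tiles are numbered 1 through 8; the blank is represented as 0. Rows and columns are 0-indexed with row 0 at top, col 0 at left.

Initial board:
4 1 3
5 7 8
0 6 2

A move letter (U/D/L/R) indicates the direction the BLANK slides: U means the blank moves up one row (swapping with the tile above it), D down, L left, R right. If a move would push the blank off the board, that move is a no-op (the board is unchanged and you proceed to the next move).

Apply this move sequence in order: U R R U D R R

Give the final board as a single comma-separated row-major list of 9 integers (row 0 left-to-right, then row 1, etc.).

After move 1 (U):
4 1 3
0 7 8
5 6 2

After move 2 (R):
4 1 3
7 0 8
5 6 2

After move 3 (R):
4 1 3
7 8 0
5 6 2

After move 4 (U):
4 1 0
7 8 3
5 6 2

After move 5 (D):
4 1 3
7 8 0
5 6 2

After move 6 (R):
4 1 3
7 8 0
5 6 2

After move 7 (R):
4 1 3
7 8 0
5 6 2

Answer: 4, 1, 3, 7, 8, 0, 5, 6, 2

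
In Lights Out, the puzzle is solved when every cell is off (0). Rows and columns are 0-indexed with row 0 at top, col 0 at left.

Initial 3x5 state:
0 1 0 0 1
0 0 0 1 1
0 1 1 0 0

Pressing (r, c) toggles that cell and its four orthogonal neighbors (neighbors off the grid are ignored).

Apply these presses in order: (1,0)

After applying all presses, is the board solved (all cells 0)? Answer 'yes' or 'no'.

After press 1 at (1,0):
1 1 0 0 1
1 1 0 1 1
1 1 1 0 0

Lights still on: 10

Answer: no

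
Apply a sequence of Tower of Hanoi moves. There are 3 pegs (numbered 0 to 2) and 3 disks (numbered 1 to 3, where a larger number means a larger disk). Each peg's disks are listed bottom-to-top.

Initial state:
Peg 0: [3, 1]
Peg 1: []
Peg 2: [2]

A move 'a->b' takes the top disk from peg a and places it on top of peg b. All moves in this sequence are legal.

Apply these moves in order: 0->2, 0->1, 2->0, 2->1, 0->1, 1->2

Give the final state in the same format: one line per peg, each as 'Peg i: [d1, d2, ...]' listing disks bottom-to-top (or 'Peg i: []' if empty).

Answer: Peg 0: []
Peg 1: [3, 2]
Peg 2: [1]

Derivation:
After move 1 (0->2):
Peg 0: [3]
Peg 1: []
Peg 2: [2, 1]

After move 2 (0->1):
Peg 0: []
Peg 1: [3]
Peg 2: [2, 1]

After move 3 (2->0):
Peg 0: [1]
Peg 1: [3]
Peg 2: [2]

After move 4 (2->1):
Peg 0: [1]
Peg 1: [3, 2]
Peg 2: []

After move 5 (0->1):
Peg 0: []
Peg 1: [3, 2, 1]
Peg 2: []

After move 6 (1->2):
Peg 0: []
Peg 1: [3, 2]
Peg 2: [1]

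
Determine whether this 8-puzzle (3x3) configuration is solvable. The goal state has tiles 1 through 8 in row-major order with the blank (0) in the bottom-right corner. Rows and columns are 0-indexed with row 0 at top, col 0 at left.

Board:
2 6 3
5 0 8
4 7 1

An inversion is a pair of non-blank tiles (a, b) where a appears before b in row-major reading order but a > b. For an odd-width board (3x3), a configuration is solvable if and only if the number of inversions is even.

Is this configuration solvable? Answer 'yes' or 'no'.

Inversions (pairs i<j in row-major order where tile[i] > tile[j] > 0): 13
13 is odd, so the puzzle is not solvable.

Answer: no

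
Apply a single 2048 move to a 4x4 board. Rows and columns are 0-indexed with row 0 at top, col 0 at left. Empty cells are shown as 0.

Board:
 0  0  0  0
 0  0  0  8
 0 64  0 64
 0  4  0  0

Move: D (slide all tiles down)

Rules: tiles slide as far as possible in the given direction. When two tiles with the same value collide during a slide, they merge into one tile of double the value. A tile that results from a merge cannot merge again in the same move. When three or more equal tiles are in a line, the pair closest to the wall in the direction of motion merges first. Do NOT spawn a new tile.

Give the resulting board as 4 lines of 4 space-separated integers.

Answer:  0  0  0  0
 0  0  0  0
 0 64  0  8
 0  4  0 64

Derivation:
Slide down:
col 0: [0, 0, 0, 0] -> [0, 0, 0, 0]
col 1: [0, 0, 64, 4] -> [0, 0, 64, 4]
col 2: [0, 0, 0, 0] -> [0, 0, 0, 0]
col 3: [0, 8, 64, 0] -> [0, 0, 8, 64]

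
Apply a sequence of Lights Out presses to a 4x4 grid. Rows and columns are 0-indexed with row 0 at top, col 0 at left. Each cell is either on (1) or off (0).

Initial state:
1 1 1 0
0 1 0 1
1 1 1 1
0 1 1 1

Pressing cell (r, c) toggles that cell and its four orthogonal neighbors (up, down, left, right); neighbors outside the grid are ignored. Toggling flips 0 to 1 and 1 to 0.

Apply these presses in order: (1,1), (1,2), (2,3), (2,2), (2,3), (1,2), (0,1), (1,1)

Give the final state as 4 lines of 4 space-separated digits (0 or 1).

Answer: 0 0 0 0
0 0 1 1
1 0 0 0
0 1 0 1

Derivation:
After press 1 at (1,1):
1 0 1 0
1 0 1 1
1 0 1 1
0 1 1 1

After press 2 at (1,2):
1 0 0 0
1 1 0 0
1 0 0 1
0 1 1 1

After press 3 at (2,3):
1 0 0 0
1 1 0 1
1 0 1 0
0 1 1 0

After press 4 at (2,2):
1 0 0 0
1 1 1 1
1 1 0 1
0 1 0 0

After press 5 at (2,3):
1 0 0 0
1 1 1 0
1 1 1 0
0 1 0 1

After press 6 at (1,2):
1 0 1 0
1 0 0 1
1 1 0 0
0 1 0 1

After press 7 at (0,1):
0 1 0 0
1 1 0 1
1 1 0 0
0 1 0 1

After press 8 at (1,1):
0 0 0 0
0 0 1 1
1 0 0 0
0 1 0 1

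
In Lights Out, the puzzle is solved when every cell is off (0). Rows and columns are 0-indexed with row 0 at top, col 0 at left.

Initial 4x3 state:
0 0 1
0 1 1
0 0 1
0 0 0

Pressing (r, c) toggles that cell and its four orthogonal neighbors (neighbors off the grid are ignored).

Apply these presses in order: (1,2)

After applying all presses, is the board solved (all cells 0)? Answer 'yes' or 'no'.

Answer: yes

Derivation:
After press 1 at (1,2):
0 0 0
0 0 0
0 0 0
0 0 0

Lights still on: 0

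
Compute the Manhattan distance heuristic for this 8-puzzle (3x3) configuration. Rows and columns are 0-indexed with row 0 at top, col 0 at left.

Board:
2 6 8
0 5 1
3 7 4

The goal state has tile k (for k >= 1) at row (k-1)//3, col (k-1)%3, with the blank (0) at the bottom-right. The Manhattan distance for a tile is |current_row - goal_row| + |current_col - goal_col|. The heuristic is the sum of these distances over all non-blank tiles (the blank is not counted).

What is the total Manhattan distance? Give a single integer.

Answer: 17

Derivation:
Tile 2: at (0,0), goal (0,1), distance |0-0|+|0-1| = 1
Tile 6: at (0,1), goal (1,2), distance |0-1|+|1-2| = 2
Tile 8: at (0,2), goal (2,1), distance |0-2|+|2-1| = 3
Tile 5: at (1,1), goal (1,1), distance |1-1|+|1-1| = 0
Tile 1: at (1,2), goal (0,0), distance |1-0|+|2-0| = 3
Tile 3: at (2,0), goal (0,2), distance |2-0|+|0-2| = 4
Tile 7: at (2,1), goal (2,0), distance |2-2|+|1-0| = 1
Tile 4: at (2,2), goal (1,0), distance |2-1|+|2-0| = 3
Sum: 1 + 2 + 3 + 0 + 3 + 4 + 1 + 3 = 17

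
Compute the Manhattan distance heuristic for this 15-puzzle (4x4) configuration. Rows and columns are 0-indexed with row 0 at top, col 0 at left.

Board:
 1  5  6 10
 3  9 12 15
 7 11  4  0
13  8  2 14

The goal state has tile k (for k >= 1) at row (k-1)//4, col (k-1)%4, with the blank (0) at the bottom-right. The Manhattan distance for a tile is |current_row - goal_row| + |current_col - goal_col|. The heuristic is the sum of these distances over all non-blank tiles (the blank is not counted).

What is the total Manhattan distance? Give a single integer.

Answer: 35

Derivation:
Tile 1: at (0,0), goal (0,0), distance |0-0|+|0-0| = 0
Tile 5: at (0,1), goal (1,0), distance |0-1|+|1-0| = 2
Tile 6: at (0,2), goal (1,1), distance |0-1|+|2-1| = 2
Tile 10: at (0,3), goal (2,1), distance |0-2|+|3-1| = 4
Tile 3: at (1,0), goal (0,2), distance |1-0|+|0-2| = 3
Tile 9: at (1,1), goal (2,0), distance |1-2|+|1-0| = 2
Tile 12: at (1,2), goal (2,3), distance |1-2|+|2-3| = 2
Tile 15: at (1,3), goal (3,2), distance |1-3|+|3-2| = 3
Tile 7: at (2,0), goal (1,2), distance |2-1|+|0-2| = 3
Tile 11: at (2,1), goal (2,2), distance |2-2|+|1-2| = 1
Tile 4: at (2,2), goal (0,3), distance |2-0|+|2-3| = 3
Tile 13: at (3,0), goal (3,0), distance |3-3|+|0-0| = 0
Tile 8: at (3,1), goal (1,3), distance |3-1|+|1-3| = 4
Tile 2: at (3,2), goal (0,1), distance |3-0|+|2-1| = 4
Tile 14: at (3,3), goal (3,1), distance |3-3|+|3-1| = 2
Sum: 0 + 2 + 2 + 4 + 3 + 2 + 2 + 3 + 3 + 1 + 3 + 0 + 4 + 4 + 2 = 35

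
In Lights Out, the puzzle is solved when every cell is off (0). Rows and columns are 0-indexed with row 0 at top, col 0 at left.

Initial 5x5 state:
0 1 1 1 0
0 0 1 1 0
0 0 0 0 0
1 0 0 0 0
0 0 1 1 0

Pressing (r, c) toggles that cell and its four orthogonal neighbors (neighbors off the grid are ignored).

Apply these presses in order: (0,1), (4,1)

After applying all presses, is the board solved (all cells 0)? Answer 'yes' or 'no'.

Answer: no

Derivation:
After press 1 at (0,1):
1 0 0 1 0
0 1 1 1 0
0 0 0 0 0
1 0 0 0 0
0 0 1 1 0

After press 2 at (4,1):
1 0 0 1 0
0 1 1 1 0
0 0 0 0 0
1 1 0 0 0
1 1 0 1 0

Lights still on: 10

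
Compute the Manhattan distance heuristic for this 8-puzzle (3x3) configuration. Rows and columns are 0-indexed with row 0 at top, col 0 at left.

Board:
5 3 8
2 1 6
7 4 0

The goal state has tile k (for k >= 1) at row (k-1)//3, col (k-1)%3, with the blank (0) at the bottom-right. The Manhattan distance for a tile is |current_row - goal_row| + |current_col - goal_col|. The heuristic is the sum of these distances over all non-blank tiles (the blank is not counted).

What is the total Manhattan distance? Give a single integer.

Tile 5: at (0,0), goal (1,1), distance |0-1|+|0-1| = 2
Tile 3: at (0,1), goal (0,2), distance |0-0|+|1-2| = 1
Tile 8: at (0,2), goal (2,1), distance |0-2|+|2-1| = 3
Tile 2: at (1,0), goal (0,1), distance |1-0|+|0-1| = 2
Tile 1: at (1,1), goal (0,0), distance |1-0|+|1-0| = 2
Tile 6: at (1,2), goal (1,2), distance |1-1|+|2-2| = 0
Tile 7: at (2,0), goal (2,0), distance |2-2|+|0-0| = 0
Tile 4: at (2,1), goal (1,0), distance |2-1|+|1-0| = 2
Sum: 2 + 1 + 3 + 2 + 2 + 0 + 0 + 2 = 12

Answer: 12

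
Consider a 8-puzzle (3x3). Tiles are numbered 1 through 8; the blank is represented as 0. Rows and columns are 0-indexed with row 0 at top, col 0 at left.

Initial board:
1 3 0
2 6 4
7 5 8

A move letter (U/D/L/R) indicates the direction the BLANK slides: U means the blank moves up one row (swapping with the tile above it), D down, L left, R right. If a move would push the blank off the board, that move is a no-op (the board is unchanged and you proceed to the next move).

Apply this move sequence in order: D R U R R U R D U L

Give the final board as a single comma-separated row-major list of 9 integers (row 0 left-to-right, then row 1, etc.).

After move 1 (D):
1 3 4
2 6 0
7 5 8

After move 2 (R):
1 3 4
2 6 0
7 5 8

After move 3 (U):
1 3 0
2 6 4
7 5 8

After move 4 (R):
1 3 0
2 6 4
7 5 8

After move 5 (R):
1 3 0
2 6 4
7 5 8

After move 6 (U):
1 3 0
2 6 4
7 5 8

After move 7 (R):
1 3 0
2 6 4
7 5 8

After move 8 (D):
1 3 4
2 6 0
7 5 8

After move 9 (U):
1 3 0
2 6 4
7 5 8

After move 10 (L):
1 0 3
2 6 4
7 5 8

Answer: 1, 0, 3, 2, 6, 4, 7, 5, 8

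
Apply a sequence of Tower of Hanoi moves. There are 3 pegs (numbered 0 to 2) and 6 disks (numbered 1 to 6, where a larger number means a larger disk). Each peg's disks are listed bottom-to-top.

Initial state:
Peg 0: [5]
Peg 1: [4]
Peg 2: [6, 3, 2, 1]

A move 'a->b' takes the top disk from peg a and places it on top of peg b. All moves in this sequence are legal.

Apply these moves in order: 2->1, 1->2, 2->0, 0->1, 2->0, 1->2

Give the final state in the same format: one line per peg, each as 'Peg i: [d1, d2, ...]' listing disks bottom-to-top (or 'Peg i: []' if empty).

Answer: Peg 0: [5, 2]
Peg 1: [4]
Peg 2: [6, 3, 1]

Derivation:
After move 1 (2->1):
Peg 0: [5]
Peg 1: [4, 1]
Peg 2: [6, 3, 2]

After move 2 (1->2):
Peg 0: [5]
Peg 1: [4]
Peg 2: [6, 3, 2, 1]

After move 3 (2->0):
Peg 0: [5, 1]
Peg 1: [4]
Peg 2: [6, 3, 2]

After move 4 (0->1):
Peg 0: [5]
Peg 1: [4, 1]
Peg 2: [6, 3, 2]

After move 5 (2->0):
Peg 0: [5, 2]
Peg 1: [4, 1]
Peg 2: [6, 3]

After move 6 (1->2):
Peg 0: [5, 2]
Peg 1: [4]
Peg 2: [6, 3, 1]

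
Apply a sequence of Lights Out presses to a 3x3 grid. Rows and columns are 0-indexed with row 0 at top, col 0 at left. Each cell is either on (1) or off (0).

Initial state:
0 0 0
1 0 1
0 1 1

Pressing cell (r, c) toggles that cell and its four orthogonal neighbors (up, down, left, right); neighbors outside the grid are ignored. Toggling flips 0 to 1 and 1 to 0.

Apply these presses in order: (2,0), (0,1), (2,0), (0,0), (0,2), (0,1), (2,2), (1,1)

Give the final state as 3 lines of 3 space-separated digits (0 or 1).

Answer: 1 1 1
1 1 0
0 1 0

Derivation:
After press 1 at (2,0):
0 0 0
0 0 1
1 0 1

After press 2 at (0,1):
1 1 1
0 1 1
1 0 1

After press 3 at (2,0):
1 1 1
1 1 1
0 1 1

After press 4 at (0,0):
0 0 1
0 1 1
0 1 1

After press 5 at (0,2):
0 1 0
0 1 0
0 1 1

After press 6 at (0,1):
1 0 1
0 0 0
0 1 1

After press 7 at (2,2):
1 0 1
0 0 1
0 0 0

After press 8 at (1,1):
1 1 1
1 1 0
0 1 0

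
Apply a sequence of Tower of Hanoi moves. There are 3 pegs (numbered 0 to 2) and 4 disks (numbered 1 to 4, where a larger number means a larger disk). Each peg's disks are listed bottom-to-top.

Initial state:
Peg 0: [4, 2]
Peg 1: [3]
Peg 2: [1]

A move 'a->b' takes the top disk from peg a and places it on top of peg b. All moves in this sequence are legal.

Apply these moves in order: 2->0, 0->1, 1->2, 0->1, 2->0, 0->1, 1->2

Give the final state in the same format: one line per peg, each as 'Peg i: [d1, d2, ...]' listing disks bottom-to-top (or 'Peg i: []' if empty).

Answer: Peg 0: [4]
Peg 1: [3, 2]
Peg 2: [1]

Derivation:
After move 1 (2->0):
Peg 0: [4, 2, 1]
Peg 1: [3]
Peg 2: []

After move 2 (0->1):
Peg 0: [4, 2]
Peg 1: [3, 1]
Peg 2: []

After move 3 (1->2):
Peg 0: [4, 2]
Peg 1: [3]
Peg 2: [1]

After move 4 (0->1):
Peg 0: [4]
Peg 1: [3, 2]
Peg 2: [1]

After move 5 (2->0):
Peg 0: [4, 1]
Peg 1: [3, 2]
Peg 2: []

After move 6 (0->1):
Peg 0: [4]
Peg 1: [3, 2, 1]
Peg 2: []

After move 7 (1->2):
Peg 0: [4]
Peg 1: [3, 2]
Peg 2: [1]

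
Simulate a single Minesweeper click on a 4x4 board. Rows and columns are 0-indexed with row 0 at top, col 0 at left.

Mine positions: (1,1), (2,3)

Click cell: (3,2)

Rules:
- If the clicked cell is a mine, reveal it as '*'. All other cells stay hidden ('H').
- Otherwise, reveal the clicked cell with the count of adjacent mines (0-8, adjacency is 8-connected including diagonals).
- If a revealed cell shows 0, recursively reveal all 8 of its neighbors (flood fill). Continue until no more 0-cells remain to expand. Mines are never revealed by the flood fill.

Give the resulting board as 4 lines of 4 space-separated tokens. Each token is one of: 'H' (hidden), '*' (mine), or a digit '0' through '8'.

H H H H
H H H H
H H H H
H H 1 H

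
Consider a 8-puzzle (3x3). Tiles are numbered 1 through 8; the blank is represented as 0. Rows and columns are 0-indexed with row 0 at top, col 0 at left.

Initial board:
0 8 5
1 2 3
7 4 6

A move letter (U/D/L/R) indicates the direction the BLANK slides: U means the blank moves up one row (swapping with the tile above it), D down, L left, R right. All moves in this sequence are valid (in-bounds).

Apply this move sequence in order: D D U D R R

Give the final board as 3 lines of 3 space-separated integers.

After move 1 (D):
1 8 5
0 2 3
7 4 6

After move 2 (D):
1 8 5
7 2 3
0 4 6

After move 3 (U):
1 8 5
0 2 3
7 4 6

After move 4 (D):
1 8 5
7 2 3
0 4 6

After move 5 (R):
1 8 5
7 2 3
4 0 6

After move 6 (R):
1 8 5
7 2 3
4 6 0

Answer: 1 8 5
7 2 3
4 6 0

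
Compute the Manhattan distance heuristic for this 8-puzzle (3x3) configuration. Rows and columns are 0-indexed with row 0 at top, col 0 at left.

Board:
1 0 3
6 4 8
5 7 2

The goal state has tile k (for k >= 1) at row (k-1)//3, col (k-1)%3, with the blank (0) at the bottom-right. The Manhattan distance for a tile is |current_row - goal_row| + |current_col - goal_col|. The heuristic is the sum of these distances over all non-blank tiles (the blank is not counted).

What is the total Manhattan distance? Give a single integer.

Tile 1: at (0,0), goal (0,0), distance |0-0|+|0-0| = 0
Tile 3: at (0,2), goal (0,2), distance |0-0|+|2-2| = 0
Tile 6: at (1,0), goal (1,2), distance |1-1|+|0-2| = 2
Tile 4: at (1,1), goal (1,0), distance |1-1|+|1-0| = 1
Tile 8: at (1,2), goal (2,1), distance |1-2|+|2-1| = 2
Tile 5: at (2,0), goal (1,1), distance |2-1|+|0-1| = 2
Tile 7: at (2,1), goal (2,0), distance |2-2|+|1-0| = 1
Tile 2: at (2,2), goal (0,1), distance |2-0|+|2-1| = 3
Sum: 0 + 0 + 2 + 1 + 2 + 2 + 1 + 3 = 11

Answer: 11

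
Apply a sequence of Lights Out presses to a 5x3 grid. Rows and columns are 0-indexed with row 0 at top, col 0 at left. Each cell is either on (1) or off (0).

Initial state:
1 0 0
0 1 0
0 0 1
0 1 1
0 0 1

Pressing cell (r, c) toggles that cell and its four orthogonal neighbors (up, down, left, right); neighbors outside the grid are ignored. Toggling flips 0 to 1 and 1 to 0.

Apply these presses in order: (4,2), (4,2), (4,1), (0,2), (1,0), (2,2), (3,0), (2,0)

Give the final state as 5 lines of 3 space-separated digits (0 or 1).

After press 1 at (4,2):
1 0 0
0 1 0
0 0 1
0 1 0
0 1 0

After press 2 at (4,2):
1 0 0
0 1 0
0 0 1
0 1 1
0 0 1

After press 3 at (4,1):
1 0 0
0 1 0
0 0 1
0 0 1
1 1 0

After press 4 at (0,2):
1 1 1
0 1 1
0 0 1
0 0 1
1 1 0

After press 5 at (1,0):
0 1 1
1 0 1
1 0 1
0 0 1
1 1 0

After press 6 at (2,2):
0 1 1
1 0 0
1 1 0
0 0 0
1 1 0

After press 7 at (3,0):
0 1 1
1 0 0
0 1 0
1 1 0
0 1 0

After press 8 at (2,0):
0 1 1
0 0 0
1 0 0
0 1 0
0 1 0

Answer: 0 1 1
0 0 0
1 0 0
0 1 0
0 1 0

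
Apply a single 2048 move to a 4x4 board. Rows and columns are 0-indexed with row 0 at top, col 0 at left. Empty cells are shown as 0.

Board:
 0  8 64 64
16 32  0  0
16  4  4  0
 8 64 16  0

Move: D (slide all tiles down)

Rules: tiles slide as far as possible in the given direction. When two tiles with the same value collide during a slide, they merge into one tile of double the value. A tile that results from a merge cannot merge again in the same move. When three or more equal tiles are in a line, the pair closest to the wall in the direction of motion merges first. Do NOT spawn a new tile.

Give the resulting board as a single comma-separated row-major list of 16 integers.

Answer: 0, 8, 0, 0, 0, 32, 64, 0, 32, 4, 4, 0, 8, 64, 16, 64

Derivation:
Slide down:
col 0: [0, 16, 16, 8] -> [0, 0, 32, 8]
col 1: [8, 32, 4, 64] -> [8, 32, 4, 64]
col 2: [64, 0, 4, 16] -> [0, 64, 4, 16]
col 3: [64, 0, 0, 0] -> [0, 0, 0, 64]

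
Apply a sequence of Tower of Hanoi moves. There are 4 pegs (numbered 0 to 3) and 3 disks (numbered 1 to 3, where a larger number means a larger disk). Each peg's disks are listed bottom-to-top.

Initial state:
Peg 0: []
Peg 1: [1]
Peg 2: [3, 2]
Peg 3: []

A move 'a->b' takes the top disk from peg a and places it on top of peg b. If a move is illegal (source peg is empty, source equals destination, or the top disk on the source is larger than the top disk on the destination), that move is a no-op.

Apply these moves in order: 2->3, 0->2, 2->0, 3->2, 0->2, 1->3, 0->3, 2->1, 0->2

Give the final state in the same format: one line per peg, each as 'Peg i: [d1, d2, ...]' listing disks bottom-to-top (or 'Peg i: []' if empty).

Answer: Peg 0: []
Peg 1: [2]
Peg 2: [3]
Peg 3: [1]

Derivation:
After move 1 (2->3):
Peg 0: []
Peg 1: [1]
Peg 2: [3]
Peg 3: [2]

After move 2 (0->2):
Peg 0: []
Peg 1: [1]
Peg 2: [3]
Peg 3: [2]

After move 3 (2->0):
Peg 0: [3]
Peg 1: [1]
Peg 2: []
Peg 3: [2]

After move 4 (3->2):
Peg 0: [3]
Peg 1: [1]
Peg 2: [2]
Peg 3: []

After move 5 (0->2):
Peg 0: [3]
Peg 1: [1]
Peg 2: [2]
Peg 3: []

After move 6 (1->3):
Peg 0: [3]
Peg 1: []
Peg 2: [2]
Peg 3: [1]

After move 7 (0->3):
Peg 0: [3]
Peg 1: []
Peg 2: [2]
Peg 3: [1]

After move 8 (2->1):
Peg 0: [3]
Peg 1: [2]
Peg 2: []
Peg 3: [1]

After move 9 (0->2):
Peg 0: []
Peg 1: [2]
Peg 2: [3]
Peg 3: [1]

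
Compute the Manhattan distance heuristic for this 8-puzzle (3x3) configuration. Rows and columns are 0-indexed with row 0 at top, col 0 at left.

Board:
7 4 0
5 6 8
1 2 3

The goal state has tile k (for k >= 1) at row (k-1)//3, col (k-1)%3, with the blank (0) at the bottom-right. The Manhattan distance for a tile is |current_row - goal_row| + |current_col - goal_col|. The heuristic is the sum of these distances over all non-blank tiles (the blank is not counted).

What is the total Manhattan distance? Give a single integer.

Tile 7: (0,0)->(2,0) = 2
Tile 4: (0,1)->(1,0) = 2
Tile 5: (1,0)->(1,1) = 1
Tile 6: (1,1)->(1,2) = 1
Tile 8: (1,2)->(2,1) = 2
Tile 1: (2,0)->(0,0) = 2
Tile 2: (2,1)->(0,1) = 2
Tile 3: (2,2)->(0,2) = 2
Sum: 2 + 2 + 1 + 1 + 2 + 2 + 2 + 2 = 14

Answer: 14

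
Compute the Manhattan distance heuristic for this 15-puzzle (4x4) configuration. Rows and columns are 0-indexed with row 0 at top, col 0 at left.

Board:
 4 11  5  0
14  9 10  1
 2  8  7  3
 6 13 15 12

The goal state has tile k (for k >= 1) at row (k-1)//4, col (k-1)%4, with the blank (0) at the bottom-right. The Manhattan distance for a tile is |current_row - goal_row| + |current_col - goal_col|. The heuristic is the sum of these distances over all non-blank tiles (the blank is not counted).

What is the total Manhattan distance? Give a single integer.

Answer: 35

Derivation:
Tile 4: (0,0)->(0,3) = 3
Tile 11: (0,1)->(2,2) = 3
Tile 5: (0,2)->(1,0) = 3
Tile 14: (1,0)->(3,1) = 3
Tile 9: (1,1)->(2,0) = 2
Tile 10: (1,2)->(2,1) = 2
Tile 1: (1,3)->(0,0) = 4
Tile 2: (2,0)->(0,1) = 3
Tile 8: (2,1)->(1,3) = 3
Tile 7: (2,2)->(1,2) = 1
Tile 3: (2,3)->(0,2) = 3
Tile 6: (3,0)->(1,1) = 3
Tile 13: (3,1)->(3,0) = 1
Tile 15: (3,2)->(3,2) = 0
Tile 12: (3,3)->(2,3) = 1
Sum: 3 + 3 + 3 + 3 + 2 + 2 + 4 + 3 + 3 + 1 + 3 + 3 + 1 + 0 + 1 = 35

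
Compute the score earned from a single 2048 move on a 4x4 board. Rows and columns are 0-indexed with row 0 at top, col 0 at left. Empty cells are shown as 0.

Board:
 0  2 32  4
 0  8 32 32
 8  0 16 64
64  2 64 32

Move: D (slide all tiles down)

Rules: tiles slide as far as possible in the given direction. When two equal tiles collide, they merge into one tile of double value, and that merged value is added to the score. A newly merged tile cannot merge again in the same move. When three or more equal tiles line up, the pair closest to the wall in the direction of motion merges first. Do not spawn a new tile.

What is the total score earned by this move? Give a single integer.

Slide down:
col 0: [0, 0, 8, 64] -> [0, 0, 8, 64]  score +0 (running 0)
col 1: [2, 8, 0, 2] -> [0, 2, 8, 2]  score +0 (running 0)
col 2: [32, 32, 16, 64] -> [0, 64, 16, 64]  score +64 (running 64)
col 3: [4, 32, 64, 32] -> [4, 32, 64, 32]  score +0 (running 64)
Board after move:
 0  0  0  4
 0  2 64 32
 8  8 16 64
64  2 64 32

Answer: 64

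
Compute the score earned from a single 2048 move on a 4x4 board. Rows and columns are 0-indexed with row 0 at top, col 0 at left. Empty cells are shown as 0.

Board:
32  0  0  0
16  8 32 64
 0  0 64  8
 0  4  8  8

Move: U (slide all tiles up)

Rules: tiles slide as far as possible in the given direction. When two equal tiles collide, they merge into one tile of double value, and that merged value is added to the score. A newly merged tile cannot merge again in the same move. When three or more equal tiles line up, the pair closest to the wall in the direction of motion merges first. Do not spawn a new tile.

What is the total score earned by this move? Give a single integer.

Answer: 16

Derivation:
Slide up:
col 0: [32, 16, 0, 0] -> [32, 16, 0, 0]  score +0 (running 0)
col 1: [0, 8, 0, 4] -> [8, 4, 0, 0]  score +0 (running 0)
col 2: [0, 32, 64, 8] -> [32, 64, 8, 0]  score +0 (running 0)
col 3: [0, 64, 8, 8] -> [64, 16, 0, 0]  score +16 (running 16)
Board after move:
32  8 32 64
16  4 64 16
 0  0  8  0
 0  0  0  0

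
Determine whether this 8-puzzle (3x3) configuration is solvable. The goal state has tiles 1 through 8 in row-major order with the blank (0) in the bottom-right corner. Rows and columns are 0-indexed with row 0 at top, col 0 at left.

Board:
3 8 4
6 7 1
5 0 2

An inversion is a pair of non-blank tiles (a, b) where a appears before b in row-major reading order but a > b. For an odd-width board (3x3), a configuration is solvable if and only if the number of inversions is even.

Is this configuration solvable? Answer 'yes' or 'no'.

Answer: no

Derivation:
Inversions (pairs i<j in row-major order where tile[i] > tile[j] > 0): 17
17 is odd, so the puzzle is not solvable.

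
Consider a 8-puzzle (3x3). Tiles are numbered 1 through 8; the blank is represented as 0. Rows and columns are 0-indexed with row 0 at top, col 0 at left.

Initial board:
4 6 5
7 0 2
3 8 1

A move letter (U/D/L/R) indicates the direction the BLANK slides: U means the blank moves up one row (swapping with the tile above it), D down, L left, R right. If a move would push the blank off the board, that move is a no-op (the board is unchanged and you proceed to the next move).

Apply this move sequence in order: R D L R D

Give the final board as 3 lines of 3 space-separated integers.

After move 1 (R):
4 6 5
7 2 0
3 8 1

After move 2 (D):
4 6 5
7 2 1
3 8 0

After move 3 (L):
4 6 5
7 2 1
3 0 8

After move 4 (R):
4 6 5
7 2 1
3 8 0

After move 5 (D):
4 6 5
7 2 1
3 8 0

Answer: 4 6 5
7 2 1
3 8 0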